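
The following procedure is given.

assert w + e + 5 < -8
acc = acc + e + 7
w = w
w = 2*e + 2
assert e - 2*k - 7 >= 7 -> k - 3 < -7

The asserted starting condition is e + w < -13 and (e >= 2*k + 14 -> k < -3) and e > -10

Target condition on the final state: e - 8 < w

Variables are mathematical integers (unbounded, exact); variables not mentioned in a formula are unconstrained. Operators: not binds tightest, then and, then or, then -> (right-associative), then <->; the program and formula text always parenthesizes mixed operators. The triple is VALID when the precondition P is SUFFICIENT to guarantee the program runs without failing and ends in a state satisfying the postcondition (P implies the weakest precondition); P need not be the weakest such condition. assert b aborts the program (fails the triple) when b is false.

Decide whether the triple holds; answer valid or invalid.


Working backward. After the program, the postcondition e - 8 < w must hold; in canonical form it is e < w + 8.
Before assert e - 2*k - 7 >= 7 -> k - 3 < -7: (e >= 2*k + 14 -> k < -4) and e < w + 8
Before w := 2*e + 2: (e >= 2*k + 14 -> k < -4) and e > -10
Before w := w: (e >= 2*k + 14 -> k < -4) and e > -10
Before acc := acc + e + 7: (e >= 2*k + 14 -> k < -4) and e > -10
Before assert w + e + 5 < -8: e + w < -13 and (e >= 2*k + 14 -> k < -4) and e > -10
The weakest precondition is e + w < -13 and (e >= 2*k + 14 -> k < -4) and e > -10.
Check whether e + w < -13 and (e >= 2*k + 14 -> k < -3) and e > -10 implies it.
Countermodel: at the initial state e = 6, k = -4, w = -20, the precondition holds but the weakest precondition fails.
Answer: invalid


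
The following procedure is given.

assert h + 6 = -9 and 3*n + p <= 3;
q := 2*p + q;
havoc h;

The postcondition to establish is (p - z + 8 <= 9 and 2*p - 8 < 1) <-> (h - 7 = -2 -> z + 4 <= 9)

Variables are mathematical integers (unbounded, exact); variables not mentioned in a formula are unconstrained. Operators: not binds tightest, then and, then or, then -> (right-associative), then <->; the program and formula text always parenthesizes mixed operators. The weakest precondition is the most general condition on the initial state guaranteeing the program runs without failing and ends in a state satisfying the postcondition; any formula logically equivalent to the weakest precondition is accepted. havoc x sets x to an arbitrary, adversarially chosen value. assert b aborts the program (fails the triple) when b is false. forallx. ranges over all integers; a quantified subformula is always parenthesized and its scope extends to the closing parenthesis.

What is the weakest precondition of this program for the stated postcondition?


Working backward. After the program, the postcondition (p - z + 8 <= 9 and 2*p - 8 < 1) <-> (h - 7 = -2 -> z + 4 <= 9) must hold; in canonical form it is (p <= z + 1 and 2*p < 9) <-> (h = 5 -> z <= 5).
Before havoc h: forall h_1. ((p <= z + 1 and 2*p < 9) <-> (h_1 = 5 -> z <= 5))
Before q := 2*p + q: forall h_1. ((p <= z + 1 and 2*p < 9) <-> (h_1 = 5 -> z <= 5))
Before assert h + 6 = -9 and 3*n + p <= 3: h = -15 and 3*n + p <= 3 and (forall h_1. ((p <= z + 1 and 2*p < 9) <-> (h_1 = 5 -> z <= 5)))
Answer: WP = h = -15 and 3*n + p <= 3 and (forall h_1. ((p <= z + 1 and 2*p < 9) <-> (h_1 = 5 -> z <= 5)))


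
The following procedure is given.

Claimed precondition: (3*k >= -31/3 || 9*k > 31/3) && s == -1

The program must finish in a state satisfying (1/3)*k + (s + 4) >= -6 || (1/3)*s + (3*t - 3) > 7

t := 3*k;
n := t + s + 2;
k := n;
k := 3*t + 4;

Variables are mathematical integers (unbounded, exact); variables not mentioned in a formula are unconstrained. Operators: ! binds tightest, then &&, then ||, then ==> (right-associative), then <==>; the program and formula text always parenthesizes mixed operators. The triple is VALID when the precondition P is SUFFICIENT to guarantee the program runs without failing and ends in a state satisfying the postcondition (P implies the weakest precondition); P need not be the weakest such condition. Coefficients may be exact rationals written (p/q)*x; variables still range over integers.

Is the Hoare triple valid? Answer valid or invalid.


Working backward. After the program, the postcondition (1/3)*k + (s + 4) >= -6 || (1/3)*s + (3*t - 3) > 7 must hold; in canonical form it is (1/3)*k + s >= -10 || (1/3)*s + 3*t > 10.
Before k := 3*t + 4: s + t >= -34/3 || (1/3)*s + 3*t > 10
Before k := n: s + t >= -34/3 || (1/3)*s + 3*t > 10
Before n := t + s + 2: s + t >= -34/3 || (1/3)*s + 3*t > 10
Before t := 3*k: 3*k + s >= -34/3 || 9*k + (1/3)*s > 10
The weakest precondition is 3*k + s >= -34/3 || 9*k + (1/3)*s > 10.
Check whether (3*k >= -31/3 || 9*k > 31/3) && s == -1 implies it.
Every state satisfying the precondition satisfies the weakest precondition: the implication holds.
Answer: valid


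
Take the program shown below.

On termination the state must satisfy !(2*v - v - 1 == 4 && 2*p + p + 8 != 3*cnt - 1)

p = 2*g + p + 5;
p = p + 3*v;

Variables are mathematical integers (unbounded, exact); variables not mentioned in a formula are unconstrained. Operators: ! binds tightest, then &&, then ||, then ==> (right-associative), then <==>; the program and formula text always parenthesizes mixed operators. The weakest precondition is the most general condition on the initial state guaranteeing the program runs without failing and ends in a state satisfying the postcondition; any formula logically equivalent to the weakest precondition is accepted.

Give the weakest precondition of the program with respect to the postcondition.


Working backward. After the program, the postcondition !(2*v - v - 1 == 4 && 2*p + p + 8 != 3*cnt - 1) must hold; in canonical form it is !(v == 5 && 3*p != 3*cnt - 9).
Before p := p + 3*v: !(v == 5 && 3*p + 9*v != 3*cnt - 9)
Before p := 2*g + p + 5: !(v == 5 && 6*g + 3*p + 9*v != 3*cnt - 24)
Answer: WP = !(v == 5 && 6*g + 3*p + 9*v != 3*cnt - 24)


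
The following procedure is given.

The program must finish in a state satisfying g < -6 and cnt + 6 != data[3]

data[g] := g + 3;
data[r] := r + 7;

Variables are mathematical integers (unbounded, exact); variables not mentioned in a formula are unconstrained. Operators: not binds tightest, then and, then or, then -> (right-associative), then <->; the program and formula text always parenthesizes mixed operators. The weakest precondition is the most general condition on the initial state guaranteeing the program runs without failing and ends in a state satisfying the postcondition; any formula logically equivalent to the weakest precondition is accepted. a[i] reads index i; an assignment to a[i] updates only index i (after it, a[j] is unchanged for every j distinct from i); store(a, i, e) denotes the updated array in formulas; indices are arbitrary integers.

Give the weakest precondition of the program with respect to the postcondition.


Working backward. After the program, the postcondition g < -6 and cnt + 6 != data[3] must hold; in canonical form it is g < -6 and cnt != data[3] - 6.
Before data[r] := r + 7: g < -6 and cnt != store(data, r, r + 7)[3] - 6
Before data[g] := g + 3: g < -6 and cnt != store(store(data, g, g + 3), r, r + 7)[3] - 6
Answer: WP = g < -6 and cnt != store(store(data, g, g + 3), r, r + 7)[3] - 6


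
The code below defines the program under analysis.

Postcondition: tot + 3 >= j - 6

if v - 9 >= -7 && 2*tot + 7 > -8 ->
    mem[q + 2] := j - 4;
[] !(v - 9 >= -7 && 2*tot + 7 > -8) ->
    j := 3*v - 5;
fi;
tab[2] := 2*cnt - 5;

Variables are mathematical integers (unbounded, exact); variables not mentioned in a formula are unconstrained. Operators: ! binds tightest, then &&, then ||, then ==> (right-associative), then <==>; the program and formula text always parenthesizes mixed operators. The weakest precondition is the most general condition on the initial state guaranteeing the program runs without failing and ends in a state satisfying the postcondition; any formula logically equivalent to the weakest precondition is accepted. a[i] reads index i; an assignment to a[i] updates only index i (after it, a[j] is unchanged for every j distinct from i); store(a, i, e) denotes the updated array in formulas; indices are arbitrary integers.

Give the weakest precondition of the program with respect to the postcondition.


Working backward. After the program, the postcondition tot + 3 >= j - 6 must hold; in canonical form it is tot >= j - 9.
Before tab[2] := 2*cnt - 5: tot >= j - 9
Then branch requires tot >= j - 9; else branch requires tot >= 3*v - 14.
Before the if: ((v >= 2 && 2*tot > -15) ==> tot >= j - 9) && ((!(v >= 2 && 2*tot > -15)) ==> tot >= 3*v - 14)
Answer: WP = ((v >= 2 && 2*tot > -15) ==> tot >= j - 9) && ((!(v >= 2 && 2*tot > -15)) ==> tot >= 3*v - 14)


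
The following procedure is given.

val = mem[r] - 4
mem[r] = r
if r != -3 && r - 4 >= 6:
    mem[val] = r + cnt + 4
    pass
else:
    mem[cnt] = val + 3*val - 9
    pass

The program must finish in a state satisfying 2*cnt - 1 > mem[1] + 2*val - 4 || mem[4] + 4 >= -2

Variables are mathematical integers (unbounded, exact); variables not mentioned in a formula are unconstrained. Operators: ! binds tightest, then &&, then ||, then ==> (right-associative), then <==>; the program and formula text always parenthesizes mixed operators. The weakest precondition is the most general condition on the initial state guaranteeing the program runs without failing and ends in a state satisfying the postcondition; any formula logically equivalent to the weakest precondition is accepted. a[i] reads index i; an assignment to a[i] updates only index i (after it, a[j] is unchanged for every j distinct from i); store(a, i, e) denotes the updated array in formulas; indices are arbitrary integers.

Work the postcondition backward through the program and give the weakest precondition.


Working backward. After the program, the postcondition 2*cnt - 1 > mem[1] + 2*val - 4 || mem[4] + 4 >= -2 must hold; in canonical form it is 2*cnt > mem[1] + 2*val - 3 || mem[4] >= -6.
Then branch requires 2*cnt > store(mem, val, cnt + r + 4)[1] + 2*val - 3 || store(mem, val, cnt + r + 4)[4] >= -6; else branch requires 2*cnt > store(mem, cnt, 4*val - 9)[1] + 2*val - 3 || store(mem, cnt, 4*val - 9)[4] >= -6.
Before the if: ((r != -3 && r >= 10) ==> (2*cnt > store(mem, val, cnt + r + 4)[1] + 2*val - 3 || store(mem, val, cnt + r + 4)[4] >= -6)) && ((!(r != -3 && r >= 10)) ==> (2*cnt > store(mem, cnt, 4*val - 9)[1] + 2*val - 3 || store(mem, cnt, 4*val - 9)[4] >= -6))
Before mem[r] := r: ((r != -3 && r >= 10) ==> (2*cnt > store(store(mem, r, r), val, cnt + r + 4)[1] + 2*val - 3 || store(store(mem, r, r), val, cnt + r + 4)[4] >= -6)) && ((!(r != -3 && r >= 10)) ==> (2*cnt > store(store(mem, r, r), cnt, 4*val - 9)[1] + 2*val - 3 || store(store(mem, r, r), cnt, 4*val - 9)[4] >= -6))
Before val := mem[r] - 4: ((r != -3 && r >= 10) ==> (2*cnt > 2*mem[r] + store(store(mem, r, r), mem[r] - 4, cnt + r + 4)[1] - 11 || store(store(mem, r, r), mem[r] - 4, cnt + r + 4)[4] >= -6)) && ((!(r != -3 && r >= 10)) ==> (2*cnt > 2*mem[r] + store(store(mem, r, r), cnt, 4*mem[r] - 25)[1] - 11 || store(store(mem, r, r), cnt, 4*mem[r] - 25)[4] >= -6))
Answer: WP = ((r != -3 && r >= 10) ==> (2*cnt > 2*mem[r] + store(store(mem, r, r), mem[r] - 4, cnt + r + 4)[1] - 11 || store(store(mem, r, r), mem[r] - 4, cnt + r + 4)[4] >= -6)) && ((!(r != -3 && r >= 10)) ==> (2*cnt > 2*mem[r] + store(store(mem, r, r), cnt, 4*mem[r] - 25)[1] - 11 || store(store(mem, r, r), cnt, 4*mem[r] - 25)[4] >= -6))


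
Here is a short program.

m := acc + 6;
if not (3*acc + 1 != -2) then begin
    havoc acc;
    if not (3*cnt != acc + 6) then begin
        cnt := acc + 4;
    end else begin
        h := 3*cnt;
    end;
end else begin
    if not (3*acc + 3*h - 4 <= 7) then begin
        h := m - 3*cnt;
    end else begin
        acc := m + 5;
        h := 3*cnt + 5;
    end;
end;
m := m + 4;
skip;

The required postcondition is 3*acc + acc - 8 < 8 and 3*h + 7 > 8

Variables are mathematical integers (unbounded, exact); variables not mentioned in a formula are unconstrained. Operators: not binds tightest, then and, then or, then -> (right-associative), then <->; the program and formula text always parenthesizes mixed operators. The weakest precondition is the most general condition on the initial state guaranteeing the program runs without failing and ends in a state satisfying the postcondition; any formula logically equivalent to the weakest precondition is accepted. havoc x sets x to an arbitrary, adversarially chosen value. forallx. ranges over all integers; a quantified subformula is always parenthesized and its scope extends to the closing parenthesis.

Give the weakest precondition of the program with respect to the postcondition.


Working backward. After the program, the postcondition 3*acc + acc - 8 < 8 and 3*h + 7 > 8 must hold; in canonical form it is 4*acc < 16 and 3*h > 1.
Before skip: 4*acc < 16 and 3*h > 1
Before m := m + 4: 4*acc < 16 and 3*h > 1
Then branch requires forall acc_1. (((not (3*cnt != acc_1 + 6)) -> (4*acc_1 < 16 and 3*h > 1)) and (3*cnt != acc_1 + 6 -> (4*acc_1 < 16 and 9*cnt > 1))); else branch requires ((not (3*acc + 3*h <= 11)) -> (4*acc < 16 and 3*m > 9*cnt + 1)) and (3*acc + 3*h <= 11 -> (4*m < -4 and 9*cnt > -14)).
Before the if: ((not (3*acc != -3)) -> (forall acc_1. (((not (3*cnt != acc_1 + 6)) -> (4*acc_1 < 16 and 3*h > 1)) and (3*cnt != acc_1 + 6 -> (4*acc_1 < 16 and 9*cnt > 1))))) and (3*acc != -3 -> (((not (3*acc + 3*h <= 11)) -> (4*acc < 16 and 3*m > 9*cnt + 1)) and (3*acc + 3*h <= 11 -> (4*m < -4 and 9*cnt > -14))))
Before m := acc + 6: ((not (3*acc != -3)) -> (forall acc_1. (((not (3*cnt != acc_1 + 6)) -> (4*acc_1 < 16 and 3*h > 1)) and (3*cnt != acc_1 + 6 -> (4*acc_1 < 16 and 9*cnt > 1))))) and (3*acc != -3 -> (((not (3*acc + 3*h <= 11)) -> (4*acc < 16 and 3*acc > 9*cnt - 17)) and (3*acc + 3*h <= 11 -> (4*acc < -28 and 9*cnt > -14))))
Answer: WP = ((not (3*acc != -3)) -> (forall acc_1. (((not (3*cnt != acc_1 + 6)) -> (4*acc_1 < 16 and 3*h > 1)) and (3*cnt != acc_1 + 6 -> (4*acc_1 < 16 and 9*cnt > 1))))) and (3*acc != -3 -> (((not (3*acc + 3*h <= 11)) -> (4*acc < 16 and 3*acc > 9*cnt - 17)) and (3*acc + 3*h <= 11 -> (4*acc < -28 and 9*cnt > -14))))


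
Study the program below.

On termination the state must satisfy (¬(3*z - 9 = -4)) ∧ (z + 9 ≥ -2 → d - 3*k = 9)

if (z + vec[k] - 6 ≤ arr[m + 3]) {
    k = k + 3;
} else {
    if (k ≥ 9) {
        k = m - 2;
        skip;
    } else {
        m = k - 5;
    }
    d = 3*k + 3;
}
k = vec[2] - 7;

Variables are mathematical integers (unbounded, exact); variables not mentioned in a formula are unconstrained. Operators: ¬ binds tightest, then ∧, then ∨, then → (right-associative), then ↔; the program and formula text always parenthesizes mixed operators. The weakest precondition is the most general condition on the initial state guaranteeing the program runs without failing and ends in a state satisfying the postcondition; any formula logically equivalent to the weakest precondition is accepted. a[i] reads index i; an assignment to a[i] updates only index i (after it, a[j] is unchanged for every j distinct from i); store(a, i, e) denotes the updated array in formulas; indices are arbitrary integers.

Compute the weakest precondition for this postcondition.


Working backward. After the program, the postcondition (¬(3*z - 9 = -4)) ∧ (z + 9 ≥ -2 → d - 3*k = 9) must hold; in canonical form it is (¬(3*z = 5)) ∧ (z ≥ -11 → d = 3*k + 9).
Before k := vec[2] - 7: (¬(3*z = 5)) ∧ (z ≥ -11 → d = 3*vec[2] - 12)
Then branch requires (¬(3*z = 5)) ∧ (z ≥ -11 → d = 3*vec[2] - 12); else branch requires (k ≥ 9 → ((¬(3*z = 5)) ∧ (z ≥ -11 → 3*m = 3*vec[2] - 9))) ∧ ((¬(k ≥ 9)) → ((¬(3*z = 5)) ∧ (z ≥ -11 → 3*k = 3*vec[2] - 15))).
Before the if: (vec[k] + z ≤ arr[m + 3] + 6 → ((¬(3*z = 5)) ∧ (z ≥ -11 → d = 3*vec[2] - 12))) ∧ ((¬(vec[k] + z ≤ arr[m + 3] + 6)) → ((k ≥ 9 → ((¬(3*z = 5)) ∧ (z ≥ -11 → 3*m = 3*vec[2] - 9))) ∧ ((¬(k ≥ 9)) → ((¬(3*z = 5)) ∧ (z ≥ -11 → 3*k = 3*vec[2] - 15)))))
Answer: WP = (vec[k] + z ≤ arr[m + 3] + 6 → ((¬(3*z = 5)) ∧ (z ≥ -11 → d = 3*vec[2] - 12))) ∧ ((¬(vec[k] + z ≤ arr[m + 3] + 6)) → ((k ≥ 9 → ((¬(3*z = 5)) ∧ (z ≥ -11 → 3*m = 3*vec[2] - 9))) ∧ ((¬(k ≥ 9)) → ((¬(3*z = 5)) ∧ (z ≥ -11 → 3*k = 3*vec[2] - 15)))))


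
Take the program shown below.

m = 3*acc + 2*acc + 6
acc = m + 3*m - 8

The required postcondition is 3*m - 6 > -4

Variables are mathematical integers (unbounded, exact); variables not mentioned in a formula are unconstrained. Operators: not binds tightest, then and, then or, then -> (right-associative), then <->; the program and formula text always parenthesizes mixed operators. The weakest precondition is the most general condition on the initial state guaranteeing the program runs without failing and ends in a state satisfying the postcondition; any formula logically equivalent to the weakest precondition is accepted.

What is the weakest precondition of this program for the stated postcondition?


Working backward. After the program, the postcondition 3*m - 6 > -4 must hold; in canonical form it is 3*m > 2.
Before acc := m + 3*m - 8: 3*m > 2
Before m := 3*acc + 2*acc + 6: 15*acc > -16
Answer: WP = 15*acc > -16


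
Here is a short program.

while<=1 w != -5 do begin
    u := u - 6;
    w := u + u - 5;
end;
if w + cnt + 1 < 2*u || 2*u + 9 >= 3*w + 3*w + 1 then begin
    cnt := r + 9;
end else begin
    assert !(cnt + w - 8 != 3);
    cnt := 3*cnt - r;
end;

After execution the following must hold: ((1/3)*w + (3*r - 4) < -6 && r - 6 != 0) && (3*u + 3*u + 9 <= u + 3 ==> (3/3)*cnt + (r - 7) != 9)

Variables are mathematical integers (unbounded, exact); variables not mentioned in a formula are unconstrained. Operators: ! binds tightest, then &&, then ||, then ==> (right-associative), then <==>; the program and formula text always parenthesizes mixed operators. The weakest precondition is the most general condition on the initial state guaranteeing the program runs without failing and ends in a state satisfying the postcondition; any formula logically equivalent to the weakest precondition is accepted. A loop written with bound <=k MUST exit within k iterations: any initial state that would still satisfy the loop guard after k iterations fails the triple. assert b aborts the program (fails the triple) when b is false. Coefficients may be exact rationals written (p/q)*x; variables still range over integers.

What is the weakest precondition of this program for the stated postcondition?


Working backward. After the program, the postcondition ((1/3)*w + (3*r - 4) < -6 && r - 6 != 0) && (3*u + 3*u + 9 <= u + 3 ==> (3/3)*cnt + (r - 7) != 9) must hold; in canonical form it is 3*r + (1/3)*w < -2 && r != 6 && (5*u <= -6 ==> cnt + r != 16).
Then branch requires 3*r + (1/3)*w < -2 && r != 6 && (5*u <= -6 ==> 2*r != 7); else branch requires (!(cnt + w != 11)) && 3*r + (1/3)*w < -2 && r != 6 && (5*u <= -6 ==> 3*cnt != 16).
Before the if: ((cnt + w < 2*u - 1 || 2*u >= 6*w - 8) ==> (3*r + (1/3)*w < -2 && r != 6 && (5*u <= -6 ==> 2*r != 7))) && ((!(cnt + w < 2*u - 1 || 2*u >= 6*w - 8)) ==> ((!(cnt + w != 11)) && 3*r + (1/3)*w < -2 && r != 6 && (5*u <= -6 ==> 3*cnt != 16)))
Before the loop (bound <=1), unroll the exhaustion recursion (WP_0 = exit-now case; WP_j = one more guarded iteration, up to j = 1):
  WP_0: (!(w != -5)) && ((cnt + w < 2*u - 1 || 2*u >= 6*w - 8) ==> (3*r + (1/3)*w < -2 && r != 6 && (5*u <= -6 ==> 2*r != 7))) && ((!(cnt + w < 2*u - 1 || 2*u >= 6*w - 8)) ==> ((!(cnt + w != 11)) && 3*r + (1/3)*w < -2 && r != 6 && (5*u <= -6 ==> 3*cnt != 16)))
  WP_1: (w != -5 ==> ((!(2*u != 12)) && ((cnt < 4 || 10*u <= 98) ==> (3*r + (2/3)*u < 11/3 && r != 6 && (5*u <= 24 ==> 2*r != 7))) && ((!(cnt < 4 || 10*u <= 98)) ==> ((!(cnt + 2*u != 28)) && 3*r + (2/3)*u < 11/3 && r != 6 && (5*u <= 24 ==> 3*cnt != 16))))) && ((!(w != -5)) ==> (((cnt + w < 2*u - 1 || 2*u >= 6*w - 8) ==> (3*r + (1/3)*w < -2 && r != 6 && (5*u <= -6 ==> 2*r != 7))) && ((!(cnt + w < 2*u - 1 || 2*u >= 6*w - 8)) ==> ((!(cnt + w != 11)) && 3*r + (1/3)*w < -2 && r != 6 && (5*u <= -6 ==> 3*cnt != 16)))))
So before the loop: (w != -5 ==> ((!(2*u != 12)) && ((cnt < 4 || 10*u <= 98) ==> (3*r + (2/3)*u < 11/3 && r != 6 && (5*u <= 24 ==> 2*r != 7))) && ((!(cnt < 4 || 10*u <= 98)) ==> ((!(cnt + 2*u != 28)) && 3*r + (2/3)*u < 11/3 && r != 6 && (5*u <= 24 ==> 3*cnt != 16))))) && ((!(w != -5)) ==> (((cnt + w < 2*u - 1 || 2*u >= 6*w - 8) ==> (3*r + (1/3)*w < -2 && r != 6 && (5*u <= -6 ==> 2*r != 7))) && ((!(cnt + w < 2*u - 1 || 2*u >= 6*w - 8)) ==> ((!(cnt + w != 11)) && 3*r + (1/3)*w < -2 && r != 6 && (5*u <= -6 ==> 3*cnt != 16)))))
Answer: WP = (w != -5 ==> ((!(2*u != 12)) && ((cnt < 4 || 10*u <= 98) ==> (3*r + (2/3)*u < 11/3 && r != 6 && (5*u <= 24 ==> 2*r != 7))) && ((!(cnt < 4 || 10*u <= 98)) ==> ((!(cnt + 2*u != 28)) && 3*r + (2/3)*u < 11/3 && r != 6 && (5*u <= 24 ==> 3*cnt != 16))))) && ((!(w != -5)) ==> (((cnt + w < 2*u - 1 || 2*u >= 6*w - 8) ==> (3*r + (1/3)*w < -2 && r != 6 && (5*u <= -6 ==> 2*r != 7))) && ((!(cnt + w < 2*u - 1 || 2*u >= 6*w - 8)) ==> ((!(cnt + w != 11)) && 3*r + (1/3)*w < -2 && r != 6 && (5*u <= -6 ==> 3*cnt != 16)))))


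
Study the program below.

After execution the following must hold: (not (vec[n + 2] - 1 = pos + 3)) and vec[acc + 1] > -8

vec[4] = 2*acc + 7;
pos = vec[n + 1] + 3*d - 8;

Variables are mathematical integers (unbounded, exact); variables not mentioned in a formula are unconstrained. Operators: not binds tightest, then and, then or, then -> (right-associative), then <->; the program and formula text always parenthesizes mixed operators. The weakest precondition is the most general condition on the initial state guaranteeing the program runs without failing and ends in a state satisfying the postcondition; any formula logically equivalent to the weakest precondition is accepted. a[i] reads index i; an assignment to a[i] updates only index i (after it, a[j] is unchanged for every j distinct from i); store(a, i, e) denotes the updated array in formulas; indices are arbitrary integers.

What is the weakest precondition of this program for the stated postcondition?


Working backward. After the program, the postcondition (not (vec[n + 2] - 1 = pos + 3)) and vec[acc + 1] > -8 must hold; in canonical form it is (not (vec[n + 2] = pos + 4)) and vec[acc + 1] > -8.
Before pos := vec[n + 1] + 3*d - 8: (not (vec[n + 2] = vec[n + 1] + 3*d - 4)) and vec[acc + 1] > -8
Before vec[4] := 2*acc + 7: (not (store(vec, 4, 2*acc + 7)[n + 2] = store(vec, 4, 2*acc + 7)[n + 1] + 3*d - 4)) and store(vec, 4, 2*acc + 7)[acc + 1] > -8
Answer: WP = (not (store(vec, 4, 2*acc + 7)[n + 2] = store(vec, 4, 2*acc + 7)[n + 1] + 3*d - 4)) and store(vec, 4, 2*acc + 7)[acc + 1] > -8


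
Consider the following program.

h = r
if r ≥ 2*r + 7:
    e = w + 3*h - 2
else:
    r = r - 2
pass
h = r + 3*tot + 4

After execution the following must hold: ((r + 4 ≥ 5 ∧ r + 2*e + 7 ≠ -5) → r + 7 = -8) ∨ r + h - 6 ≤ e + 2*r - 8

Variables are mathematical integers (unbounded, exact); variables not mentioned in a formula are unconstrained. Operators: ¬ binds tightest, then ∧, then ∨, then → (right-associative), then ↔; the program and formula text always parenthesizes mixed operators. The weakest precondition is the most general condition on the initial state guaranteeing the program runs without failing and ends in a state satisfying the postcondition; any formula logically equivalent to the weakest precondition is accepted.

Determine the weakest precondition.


Working backward. After the program, the postcondition ((r + 4 ≥ 5 ∧ r + 2*e + 7 ≠ -5) → r + 7 = -8) ∨ r + h - 6 ≤ e + 2*r - 8 must hold; in canonical form it is ((r ≥ 1 ∧ 2*e + r ≠ -12) → r = -15) ∨ h ≤ e + r - 2.
Before h := r + 3*tot + 4: ((r ≥ 1 ∧ 2*e + r ≠ -12) → r = -15) ∨ 3*tot ≤ e - 6
Before skip: ((r ≥ 1 ∧ 2*e + r ≠ -12) → r = -15) ∨ 3*tot ≤ e - 6
Then branch requires ((r ≥ 1 ∧ 6*h + r + 2*w ≠ -8) → r = -15) ∨ 3*tot ≤ 3*h + w - 8; else branch requires ((r ≥ 3 ∧ 2*e + r ≠ -10) → r = -13) ∨ 3*tot ≤ e - 6.
Before the if: (r ≤ -7 → (((r ≥ 1 ∧ 6*h + r + 2*w ≠ -8) → r = -15) ∨ 3*tot ≤ 3*h + w - 8)) ∧ ((¬(r ≤ -7)) → (((r ≥ 3 ∧ 2*e + r ≠ -10) → r = -13) ∨ 3*tot ≤ e - 6))
Before h := r: (r ≤ -7 → (((r ≥ 1 ∧ 7*r + 2*w ≠ -8) → r = -15) ∨ 3*tot ≤ 3*r + w - 8)) ∧ ((¬(r ≤ -7)) → (((r ≥ 3 ∧ 2*e + r ≠ -10) → r = -13) ∨ 3*tot ≤ e - 6))
Answer: WP = (r ≤ -7 → (((r ≥ 1 ∧ 7*r + 2*w ≠ -8) → r = -15) ∨ 3*tot ≤ 3*r + w - 8)) ∧ ((¬(r ≤ -7)) → (((r ≥ 3 ∧ 2*e + r ≠ -10) → r = -13) ∨ 3*tot ≤ e - 6))


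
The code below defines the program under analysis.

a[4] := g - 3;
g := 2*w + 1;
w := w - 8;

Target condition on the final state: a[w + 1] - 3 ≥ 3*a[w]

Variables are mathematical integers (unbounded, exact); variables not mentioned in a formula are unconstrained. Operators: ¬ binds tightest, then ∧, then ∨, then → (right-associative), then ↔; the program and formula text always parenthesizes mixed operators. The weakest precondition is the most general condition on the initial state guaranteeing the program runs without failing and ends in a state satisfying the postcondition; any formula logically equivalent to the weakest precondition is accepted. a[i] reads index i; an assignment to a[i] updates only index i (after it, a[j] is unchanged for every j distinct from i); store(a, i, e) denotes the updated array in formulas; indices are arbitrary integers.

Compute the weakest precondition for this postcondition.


Working backward. After the program, the postcondition a[w + 1] - 3 ≥ 3*a[w] must hold; in canonical form it is a[w + 1] ≥ 3*a[w] + 3.
Before w := w - 8: a[w - 7] ≥ 3*a[w - 8] + 3
Before g := 2*w + 1: a[w - 7] ≥ 3*a[w - 8] + 3
Before a[4] := g - 3: store(a, 4, g - 3)[w - 7] ≥ 3*store(a, 4, g - 3)[w - 8] + 3
Answer: WP = store(a, 4, g - 3)[w - 7] ≥ 3*store(a, 4, g - 3)[w - 8] + 3


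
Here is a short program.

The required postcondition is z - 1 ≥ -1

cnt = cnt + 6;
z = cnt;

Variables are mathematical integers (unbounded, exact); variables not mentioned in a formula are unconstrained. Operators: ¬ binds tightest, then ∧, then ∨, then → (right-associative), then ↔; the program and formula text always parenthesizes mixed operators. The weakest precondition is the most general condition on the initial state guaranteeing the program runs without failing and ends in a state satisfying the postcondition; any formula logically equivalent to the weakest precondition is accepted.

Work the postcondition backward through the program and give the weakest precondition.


Working backward. After the program, the postcondition z - 1 ≥ -1 must hold; in canonical form it is z ≥ 0.
Before z := cnt: cnt ≥ 0
Before cnt := cnt + 6: cnt ≥ -6
Answer: WP = cnt ≥ -6


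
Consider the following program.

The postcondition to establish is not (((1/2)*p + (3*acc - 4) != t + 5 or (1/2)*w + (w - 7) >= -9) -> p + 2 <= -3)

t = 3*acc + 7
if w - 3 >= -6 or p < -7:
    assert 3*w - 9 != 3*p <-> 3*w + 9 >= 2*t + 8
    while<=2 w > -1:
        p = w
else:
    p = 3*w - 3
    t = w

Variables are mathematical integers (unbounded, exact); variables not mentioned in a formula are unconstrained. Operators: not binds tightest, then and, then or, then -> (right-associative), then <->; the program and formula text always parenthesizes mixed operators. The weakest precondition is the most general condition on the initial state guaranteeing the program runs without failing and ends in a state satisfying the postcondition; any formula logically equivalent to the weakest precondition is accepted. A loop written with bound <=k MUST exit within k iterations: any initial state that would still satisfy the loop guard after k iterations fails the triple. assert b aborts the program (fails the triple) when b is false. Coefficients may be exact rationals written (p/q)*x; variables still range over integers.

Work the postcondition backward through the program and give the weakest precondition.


Working backward. After the program, the postcondition not (((1/2)*p + (3*acc - 4) != t + 5 or (1/2)*w + (w - 7) >= -9) -> p + 2 <= -3) must hold; in canonical form it is not ((3*acc + (1/2)*p != t + 9 or (3/2)*w >= -2) -> p <= -5).
Then branch requires (3*w != 3*p + 9 <-> 3*w >= 2*t - 1) and (w > -1 -> ((w > -1 -> ((not (w > -1)) and (not ((3*acc + (1/2)*w != t + 9 or (3/2)*w >= -2) -> w <= -5)))) and ((not (w > -1)) -> (not ((3*acc + (1/2)*w != t + 9 or (3/2)*w >= -2) -> w <= -5))))) and ((not (w > -1)) -> (not ((3*acc + (1/2)*p != t + 9 or (3/2)*w >= -2) -> p <= -5))); else branch requires not ((3*acc + (1/2)*w != 21/2 or (3/2)*w >= -2) -> 3*w <= -2).
Before the if: ((w >= -3 or p < -7) -> ((3*w != 3*p + 9 <-> 3*w >= 2*t - 1) and (w > -1 -> ((w > -1 -> ((not (w > -1)) and (not ((3*acc + (1/2)*w != t + 9 or (3/2)*w >= -2) -> w <= -5)))) and ((not (w > -1)) -> (not ((3*acc + (1/2)*w != t + 9 or (3/2)*w >= -2) -> w <= -5))))) and ((not (w > -1)) -> (not ((3*acc + (1/2)*p != t + 9 or (3/2)*w >= -2) -> p <= -5))))) and ((not (w >= -3 or p < -7)) -> (not ((3*acc + (1/2)*w != 21/2 or (3/2)*w >= -2) -> 3*w <= -2)))
Before t := 3*acc + 7: ((w >= -3 or p < -7) -> ((3*w != 3*p + 9 <-> 3*w >= 6*acc + 13) and (w > -1 -> ((w > -1 -> ((not (w > -1)) and (not (((1/2)*w != 16 or (3/2)*w >= -2) -> w <= -5)))) and ((not (w > -1)) -> (not (((1/2)*w != 16 or (3/2)*w >= -2) -> w <= -5))))) and ((not (w > -1)) -> (not (((1/2)*p != 16 or (3/2)*w >= -2) -> p <= -5))))) and ((not (w >= -3 or p < -7)) -> (not ((3*acc + (1/2)*w != 21/2 or (3/2)*w >= -2) -> 3*w <= -2)))
Answer: WP = ((w >= -3 or p < -7) -> ((3*w != 3*p + 9 <-> 3*w >= 6*acc + 13) and (w > -1 -> ((w > -1 -> ((not (w > -1)) and (not (((1/2)*w != 16 or (3/2)*w >= -2) -> w <= -5)))) and ((not (w > -1)) -> (not (((1/2)*w != 16 or (3/2)*w >= -2) -> w <= -5))))) and ((not (w > -1)) -> (not (((1/2)*p != 16 or (3/2)*w >= -2) -> p <= -5))))) and ((not (w >= -3 or p < -7)) -> (not ((3*acc + (1/2)*w != 21/2 or (3/2)*w >= -2) -> 3*w <= -2)))


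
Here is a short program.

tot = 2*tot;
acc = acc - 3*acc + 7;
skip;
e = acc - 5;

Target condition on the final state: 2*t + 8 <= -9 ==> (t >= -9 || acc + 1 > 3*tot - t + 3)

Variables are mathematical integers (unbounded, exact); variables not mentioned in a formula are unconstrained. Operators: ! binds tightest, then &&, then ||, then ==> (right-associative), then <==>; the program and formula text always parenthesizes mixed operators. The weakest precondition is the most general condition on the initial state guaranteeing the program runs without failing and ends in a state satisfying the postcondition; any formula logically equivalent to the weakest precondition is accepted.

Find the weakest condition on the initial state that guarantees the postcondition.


Working backward. After the program, the postcondition 2*t + 8 <= -9 ==> (t >= -9 || acc + 1 > 3*tot - t + 3) must hold; in canonical form it is 2*t <= -17 ==> (t >= -9 || acc + t > 3*tot + 2).
Before e := acc - 5: 2*t <= -17 ==> (t >= -9 || acc + t > 3*tot + 2)
Before skip: 2*t <= -17 ==> (t >= -9 || acc + t > 3*tot + 2)
Before acc := acc - 3*acc + 7: 2*t <= -17 ==> (t >= -9 || t > 2*acc + 3*tot - 5)
Before tot := 2*tot: 2*t <= -17 ==> (t >= -9 || t > 2*acc + 6*tot - 5)
Answer: WP = 2*t <= -17 ==> (t >= -9 || t > 2*acc + 6*tot - 5)


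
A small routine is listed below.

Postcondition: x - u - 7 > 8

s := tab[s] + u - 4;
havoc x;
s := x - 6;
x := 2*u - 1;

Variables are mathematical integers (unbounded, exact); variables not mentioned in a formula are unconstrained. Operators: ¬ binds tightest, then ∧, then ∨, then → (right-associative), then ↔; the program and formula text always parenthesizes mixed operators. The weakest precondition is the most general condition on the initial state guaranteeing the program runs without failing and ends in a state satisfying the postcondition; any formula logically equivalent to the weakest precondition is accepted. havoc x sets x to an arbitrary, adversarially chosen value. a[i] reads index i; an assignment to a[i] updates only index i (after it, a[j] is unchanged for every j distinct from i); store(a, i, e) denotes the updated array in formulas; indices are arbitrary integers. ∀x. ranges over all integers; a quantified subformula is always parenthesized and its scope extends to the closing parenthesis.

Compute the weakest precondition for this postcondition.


Working backward. After the program, the postcondition x - u - 7 > 8 must hold; in canonical form it is x > u + 15.
Before x := 2*u - 1: u > 16
Before s := x - 6: u > 16
Before havoc x: u > 16
Before s := tab[s] + u - 4: u > 16
Answer: WP = u > 16


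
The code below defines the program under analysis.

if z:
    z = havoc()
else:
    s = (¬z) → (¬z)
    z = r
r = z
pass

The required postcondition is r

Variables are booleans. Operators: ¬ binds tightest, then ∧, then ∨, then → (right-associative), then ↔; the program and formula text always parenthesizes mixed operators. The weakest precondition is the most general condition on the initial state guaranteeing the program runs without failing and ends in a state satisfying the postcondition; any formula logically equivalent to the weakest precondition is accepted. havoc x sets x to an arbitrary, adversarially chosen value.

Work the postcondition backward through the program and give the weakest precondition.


Working backward. After the program, r must hold.
Before skip: r
Before r := z: z
Then branch requires false; else branch requires r.
Before the if: (¬z) ∧ ((¬z) → r)
Answer: WP = (¬z) ∧ ((¬z) → r)


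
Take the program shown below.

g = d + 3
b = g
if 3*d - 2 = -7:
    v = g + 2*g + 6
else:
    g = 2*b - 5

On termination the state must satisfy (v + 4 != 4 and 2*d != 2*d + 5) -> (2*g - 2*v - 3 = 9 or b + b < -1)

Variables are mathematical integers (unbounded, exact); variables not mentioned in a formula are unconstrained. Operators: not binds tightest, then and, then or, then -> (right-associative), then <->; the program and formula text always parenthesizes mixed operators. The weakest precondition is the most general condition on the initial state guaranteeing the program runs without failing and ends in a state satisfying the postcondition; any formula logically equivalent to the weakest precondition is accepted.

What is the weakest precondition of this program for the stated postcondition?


Working backward. After the program, the postcondition (v + 4 != 4 and 2*d != 2*d + 5) -> (2*g - 2*v - 3 = 9 or b + b < -1) must hold; in canonical form it is v != 0 -> (2*g = 2*v + 12 or 2*b < -1).
Then branch requires 3*g != -6 -> (4*g = -24 or 2*b < -1); else branch requires v != 0 -> (4*b = 2*v + 22 or 2*b < -1).
Before the if: (3*d = -5 -> (3*g != -6 -> (4*g = -24 or 2*b < -1))) and ((not (3*d = -5)) -> (v != 0 -> (4*b = 2*v + 22 or 2*b < -1)))
Before b := g: (3*d = -5 -> (3*g != -6 -> (4*g = -24 or 2*g < -1))) and ((not (3*d = -5)) -> (v != 0 -> (4*g = 2*v + 22 or 2*g < -1)))
Before g := d + 3: (3*d = -5 -> (3*d != -15 -> (4*d = -36 or 2*d < -7))) and ((not (3*d = -5)) -> (v != 0 -> (4*d = 2*v + 10 or 2*d < -7)))
Answer: WP = (3*d = -5 -> (3*d != -15 -> (4*d = -36 or 2*d < -7))) and ((not (3*d = -5)) -> (v != 0 -> (4*d = 2*v + 10 or 2*d < -7)))


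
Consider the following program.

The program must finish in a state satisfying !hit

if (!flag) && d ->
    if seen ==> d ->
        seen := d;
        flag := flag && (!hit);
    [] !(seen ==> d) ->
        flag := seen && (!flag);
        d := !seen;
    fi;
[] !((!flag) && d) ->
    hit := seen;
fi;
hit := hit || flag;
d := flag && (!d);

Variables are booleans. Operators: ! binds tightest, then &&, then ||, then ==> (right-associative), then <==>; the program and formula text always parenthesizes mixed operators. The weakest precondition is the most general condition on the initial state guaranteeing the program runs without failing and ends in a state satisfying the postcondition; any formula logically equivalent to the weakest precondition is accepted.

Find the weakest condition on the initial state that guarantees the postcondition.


Working backward. After the program, !hit must hold.
Before d := flag && (!d): !hit
Before hit := hit || flag: !(hit || flag)
Then branch requires ((seen ==> d) ==> (!(hit || (flag && (!hit))))) && ((!(seen ==> d)) ==> (!(hit || (seen && (!flag))))); else branch requires !(seen || flag).
Before the if: (((!flag) && d) ==> (((seen ==> d) ==> (!(hit || (flag && (!hit))))) && ((!(seen ==> d)) ==> (!(hit || (seen && (!flag))))))) && ((!((!flag) && d)) ==> (!(seen || flag)))
Answer: WP = (((!flag) && d) ==> (((seen ==> d) ==> (!(hit || (flag && (!hit))))) && ((!(seen ==> d)) ==> (!(hit || (seen && (!flag))))))) && ((!((!flag) && d)) ==> (!(seen || flag)))


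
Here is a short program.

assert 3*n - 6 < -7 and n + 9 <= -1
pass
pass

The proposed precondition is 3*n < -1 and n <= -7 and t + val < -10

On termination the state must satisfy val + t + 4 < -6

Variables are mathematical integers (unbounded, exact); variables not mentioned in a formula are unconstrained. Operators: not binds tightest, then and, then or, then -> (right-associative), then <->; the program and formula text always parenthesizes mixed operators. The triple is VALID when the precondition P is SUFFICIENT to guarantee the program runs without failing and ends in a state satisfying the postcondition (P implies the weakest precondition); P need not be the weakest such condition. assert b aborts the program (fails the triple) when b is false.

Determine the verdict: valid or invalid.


Working backward. After the program, the postcondition val + t + 4 < -6 must hold; in canonical form it is t + val < -10.
Before skip: t + val < -10
Before skip: t + val < -10
Before assert 3*n - 6 < -7 and n + 9 <= -1: 3*n < -1 and n <= -10 and t + val < -10
The weakest precondition is 3*n < -1 and n <= -10 and t + val < -10.
Check whether 3*n < -1 and n <= -7 and t + val < -10 implies it.
Countermodel: at the initial state n = -9, t = -11, val = 0, the precondition holds but the weakest precondition fails.
Answer: invalid


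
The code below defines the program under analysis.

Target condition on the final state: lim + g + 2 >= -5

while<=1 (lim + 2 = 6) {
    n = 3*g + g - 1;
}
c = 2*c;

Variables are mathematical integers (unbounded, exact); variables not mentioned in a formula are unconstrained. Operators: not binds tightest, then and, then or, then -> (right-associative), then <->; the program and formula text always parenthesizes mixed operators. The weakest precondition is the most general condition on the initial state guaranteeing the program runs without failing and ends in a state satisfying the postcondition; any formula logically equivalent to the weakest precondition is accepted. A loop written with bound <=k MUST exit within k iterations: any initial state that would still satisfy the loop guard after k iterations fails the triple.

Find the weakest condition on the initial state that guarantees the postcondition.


Working backward. After the program, the postcondition lim + g + 2 >= -5 must hold; in canonical form it is g + lim >= -7.
Before c := 2*c: g + lim >= -7
Before the loop (bound <=1), unroll the exhaustion recursion (WP_0 = exit-now case; WP_j = one more guarded iteration, up to j = 1):
  WP_0: (not (lim = 4)) and g + lim >= -7
  WP_1: (lim = 4 -> ((not (lim = 4)) and g + lim >= -7)) and ((not (lim = 4)) -> g + lim >= -7)
So before the loop: (lim = 4 -> ((not (lim = 4)) and g + lim >= -7)) and ((not (lim = 4)) -> g + lim >= -7)
Answer: WP = (lim = 4 -> ((not (lim = 4)) and g + lim >= -7)) and ((not (lim = 4)) -> g + lim >= -7)


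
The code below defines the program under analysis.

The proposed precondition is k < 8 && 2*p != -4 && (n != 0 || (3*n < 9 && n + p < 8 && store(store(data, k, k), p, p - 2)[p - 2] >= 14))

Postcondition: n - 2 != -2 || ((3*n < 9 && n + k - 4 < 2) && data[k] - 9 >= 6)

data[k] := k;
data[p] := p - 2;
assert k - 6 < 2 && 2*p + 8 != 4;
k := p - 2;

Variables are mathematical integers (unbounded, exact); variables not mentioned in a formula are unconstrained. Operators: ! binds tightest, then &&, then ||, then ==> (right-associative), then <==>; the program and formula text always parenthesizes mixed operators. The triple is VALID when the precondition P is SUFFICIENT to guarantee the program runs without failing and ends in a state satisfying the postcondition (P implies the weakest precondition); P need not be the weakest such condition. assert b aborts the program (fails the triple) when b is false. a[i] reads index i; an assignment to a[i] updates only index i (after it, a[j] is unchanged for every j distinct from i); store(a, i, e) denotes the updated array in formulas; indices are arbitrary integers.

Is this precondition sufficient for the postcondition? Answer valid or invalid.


Working backward. After the program, the postcondition n - 2 != -2 || ((3*n < 9 && n + k - 4 < 2) && data[k] - 9 >= 6) must hold; in canonical form it is n != 0 || (3*n < 9 && k + n < 6 && data[k] >= 15).
Before k := p - 2: n != 0 || (3*n < 9 && n + p < 8 && data[p - 2] >= 15)
Before assert k - 6 < 2 && 2*p + 8 != 4: k < 8 && 2*p != -4 && (n != 0 || (3*n < 9 && n + p < 8 && data[p - 2] >= 15))
Before data[p] := p - 2: k < 8 && 2*p != -4 && (n != 0 || (3*n < 9 && n + p < 8 && store(data, p, p - 2)[p - 2] >= 15))
Before data[k] := k: k < 8 && 2*p != -4 && (n != 0 || (3*n < 9 && n + p < 8 && store(store(data, k, k), p, p - 2)[p - 2] >= 15))
The weakest precondition is k < 8 && 2*p != -4 && (n != 0 || (3*n < 9 && n + p < 8 && store(store(data, k, k), p, p - 2)[p - 2] >= 15)).
Check whether k < 8 && 2*p != -4 && (n != 0 || (3*n < 9 && n + p < 8 && store(store(data, k, k), p, p - 2)[p - 2] >= 14)) implies it.
Countermodel: at the initial state data = {[-6] = 2, [-5] = 14, [-3] = 2, elsewhere 2}, k = -6, n = 0, p = -3, the precondition holds but the weakest precondition fails.
Answer: invalid
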